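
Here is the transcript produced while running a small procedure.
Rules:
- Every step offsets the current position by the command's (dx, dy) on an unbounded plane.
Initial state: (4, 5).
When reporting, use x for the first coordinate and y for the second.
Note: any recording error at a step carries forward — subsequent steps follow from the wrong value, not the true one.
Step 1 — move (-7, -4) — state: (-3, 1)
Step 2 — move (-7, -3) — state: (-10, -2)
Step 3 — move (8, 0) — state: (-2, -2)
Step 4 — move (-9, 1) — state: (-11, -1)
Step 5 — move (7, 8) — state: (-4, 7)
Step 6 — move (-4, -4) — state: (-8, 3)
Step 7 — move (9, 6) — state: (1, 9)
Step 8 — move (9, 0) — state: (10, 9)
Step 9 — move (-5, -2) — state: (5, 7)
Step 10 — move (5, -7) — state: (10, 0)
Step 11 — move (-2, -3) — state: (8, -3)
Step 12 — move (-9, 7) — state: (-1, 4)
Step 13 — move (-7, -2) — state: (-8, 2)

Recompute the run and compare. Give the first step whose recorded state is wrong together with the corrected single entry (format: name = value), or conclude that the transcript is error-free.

step 1: x = 4 + (-7) = -3, y = 5 + (-4) = 1 -> confirmed correct
step 2: x = -3 + (-7) = -10, y = 1 + (-3) = -2 -> consistent with the transcript
step 3: x = -10 + (8) = -2, y = -2 + (0) = -2 -> in agreement
step 4: x = -2 + (-9) = -11, y = -2 + (1) = -1 -> in agreement
step 5: x = -11 + (7) = -4, y = -1 + (8) = 7 -> verified
step 6: x = -4 + (-4) = -8, y = 7 + (-4) = 3 -> agrees with the transcript
step 7: x = -8 + (9) = 1, y = 3 + (6) = 9 -> in agreement
step 8: x = 1 + (9) = 10, y = 9 + (0) = 9 -> verified
step 9: x = 10 + (-5) = 5, y = 9 + (-2) = 7 -> exactly as logged
step 10: x = 5 + (5) = 10, y = 7 + (-7) = 0 -> same as recorded
step 11: x = 10 + (-2) = 8, y = 0 + (-3) = -3 -> no discrepancy
step 12: x = 8 + (-9) = -1, y = -3 + (7) = 4 -> consistent with the transcript
step 13: x = -1 + (-7) = -8, y = 4 + (-2) = 2 -> agrees with the transcript
All steps check out; nothing to correct.

no error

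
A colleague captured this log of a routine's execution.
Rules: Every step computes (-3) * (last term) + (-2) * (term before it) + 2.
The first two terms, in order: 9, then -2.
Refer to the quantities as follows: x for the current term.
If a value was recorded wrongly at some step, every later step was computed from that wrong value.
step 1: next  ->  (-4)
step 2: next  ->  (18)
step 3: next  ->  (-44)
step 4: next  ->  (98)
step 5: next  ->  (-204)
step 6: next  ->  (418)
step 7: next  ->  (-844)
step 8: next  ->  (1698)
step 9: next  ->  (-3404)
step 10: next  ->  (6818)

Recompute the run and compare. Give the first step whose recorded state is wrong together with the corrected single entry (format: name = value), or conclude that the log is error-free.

step 1, x = -10

Recomputing the run from the initial state:
step 1: x = -10
step 2: x = 36
step 3: x = -86
step 4: x = 188
step 5: x = -390
step 6: x = 796
step 7: x = -1606
step 8: x = 3228
step 9: x = -6470
step 10: x = 12956
The first disagreement with the log is at step 1, where the value should be x = -10.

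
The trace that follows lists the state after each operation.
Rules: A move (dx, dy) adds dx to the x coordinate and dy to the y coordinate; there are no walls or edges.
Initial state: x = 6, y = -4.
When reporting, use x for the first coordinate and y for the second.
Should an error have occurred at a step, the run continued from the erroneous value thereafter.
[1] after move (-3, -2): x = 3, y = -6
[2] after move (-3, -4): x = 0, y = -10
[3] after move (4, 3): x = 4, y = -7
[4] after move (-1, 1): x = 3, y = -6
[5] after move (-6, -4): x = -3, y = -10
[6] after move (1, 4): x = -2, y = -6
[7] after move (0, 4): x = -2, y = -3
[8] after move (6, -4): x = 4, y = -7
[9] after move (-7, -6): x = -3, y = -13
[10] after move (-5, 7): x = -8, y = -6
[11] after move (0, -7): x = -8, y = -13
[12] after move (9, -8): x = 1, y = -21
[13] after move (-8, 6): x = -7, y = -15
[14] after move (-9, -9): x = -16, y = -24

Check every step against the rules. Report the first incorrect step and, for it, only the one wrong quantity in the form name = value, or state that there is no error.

step 7, y = -2

Step 1: x = 6 + (-3) = 3, y = -4 + (-2) = -6 — in agreement.
Step 2: x = 3 + (-3) = 0, y = -6 + (-4) = -10 — matches.
Step 3: x = 0 + (4) = 4, y = -10 + (3) = -7 — no discrepancy.
Step 4: x = 4 + (-1) = 3, y = -7 + (1) = -6 — matches.
Step 5: x = 3 + (-6) = -3, y = -6 + (-4) = -10 — verified.
Step 6: x = -3 + (1) = -2, y = -10 + (4) = -6 — same as recorded.
Step 7: x = -2 + (0) = -2, y = -6 + (4) = -2 — this is not what the trace shows.
So the first discrepancy is step 7, where the right value is y = -2.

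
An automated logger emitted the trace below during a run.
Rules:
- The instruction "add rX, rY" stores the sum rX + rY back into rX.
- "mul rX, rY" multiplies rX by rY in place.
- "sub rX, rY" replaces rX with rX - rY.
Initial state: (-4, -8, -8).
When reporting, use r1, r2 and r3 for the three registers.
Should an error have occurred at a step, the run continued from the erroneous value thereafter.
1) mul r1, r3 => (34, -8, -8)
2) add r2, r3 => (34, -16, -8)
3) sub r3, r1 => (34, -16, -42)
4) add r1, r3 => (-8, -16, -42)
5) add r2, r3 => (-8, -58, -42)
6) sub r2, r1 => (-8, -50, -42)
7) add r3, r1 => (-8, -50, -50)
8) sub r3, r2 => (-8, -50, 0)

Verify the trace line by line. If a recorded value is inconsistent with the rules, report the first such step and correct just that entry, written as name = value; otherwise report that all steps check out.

Step 1: r1 = -4 * -8 = 32 — the trace disagrees here.
The audit stops at step 1: the recorded entry is wrong and should be r1 = 32.

step 1, r1 = 32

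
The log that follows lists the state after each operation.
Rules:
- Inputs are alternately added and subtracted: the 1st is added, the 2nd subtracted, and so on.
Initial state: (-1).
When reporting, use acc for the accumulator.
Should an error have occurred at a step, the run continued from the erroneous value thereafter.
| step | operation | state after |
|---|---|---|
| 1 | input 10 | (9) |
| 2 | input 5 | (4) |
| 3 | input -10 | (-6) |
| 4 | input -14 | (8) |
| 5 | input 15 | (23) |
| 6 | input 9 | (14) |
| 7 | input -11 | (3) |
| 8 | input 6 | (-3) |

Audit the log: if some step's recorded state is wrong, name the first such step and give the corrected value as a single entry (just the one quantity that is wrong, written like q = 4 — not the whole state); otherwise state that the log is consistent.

1. acc = -1 + 10 = 9 (same as recorded)
2. acc = 9 - 5 = 4 (confirmed correct)
3. acc = 4 + -10 = -6 (exactly as logged)
4. acc = -6 - -14 = 8 (consistent with the log)
5. acc = 8 + 15 = 23 (no discrepancy)
6. acc = 23 - 9 = 14 (verified)
7. acc = 14 + -11 = 3 (no discrepancy)
8. acc = 3 - 6 = -3 (exactly as logged)
Every step is consistent.

no error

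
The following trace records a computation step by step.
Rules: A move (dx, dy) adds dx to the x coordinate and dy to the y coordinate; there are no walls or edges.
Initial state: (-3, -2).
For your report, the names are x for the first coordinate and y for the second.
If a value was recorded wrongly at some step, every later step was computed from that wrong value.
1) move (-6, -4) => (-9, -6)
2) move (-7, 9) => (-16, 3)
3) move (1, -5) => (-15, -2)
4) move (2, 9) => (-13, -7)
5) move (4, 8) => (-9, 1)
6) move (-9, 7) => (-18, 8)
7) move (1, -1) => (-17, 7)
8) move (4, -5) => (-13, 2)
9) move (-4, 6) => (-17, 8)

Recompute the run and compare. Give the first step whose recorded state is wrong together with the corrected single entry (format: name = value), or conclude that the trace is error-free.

Recomputing the run from the initial state:
step 1: x = -9, y = -6
step 2: x = -16, y = 3
step 3: x = -15, y = -2
step 4: x = -13, y = 7
step 5: x = -9, y = 15
step 6: x = -18, y = 22
step 7: x = -17, y = 21
step 8: x = -13, y = 16
step 9: x = -17, y = 22
The first disagreement with the trace is at step 4, where the value should be y = 7.

step 4, y = 7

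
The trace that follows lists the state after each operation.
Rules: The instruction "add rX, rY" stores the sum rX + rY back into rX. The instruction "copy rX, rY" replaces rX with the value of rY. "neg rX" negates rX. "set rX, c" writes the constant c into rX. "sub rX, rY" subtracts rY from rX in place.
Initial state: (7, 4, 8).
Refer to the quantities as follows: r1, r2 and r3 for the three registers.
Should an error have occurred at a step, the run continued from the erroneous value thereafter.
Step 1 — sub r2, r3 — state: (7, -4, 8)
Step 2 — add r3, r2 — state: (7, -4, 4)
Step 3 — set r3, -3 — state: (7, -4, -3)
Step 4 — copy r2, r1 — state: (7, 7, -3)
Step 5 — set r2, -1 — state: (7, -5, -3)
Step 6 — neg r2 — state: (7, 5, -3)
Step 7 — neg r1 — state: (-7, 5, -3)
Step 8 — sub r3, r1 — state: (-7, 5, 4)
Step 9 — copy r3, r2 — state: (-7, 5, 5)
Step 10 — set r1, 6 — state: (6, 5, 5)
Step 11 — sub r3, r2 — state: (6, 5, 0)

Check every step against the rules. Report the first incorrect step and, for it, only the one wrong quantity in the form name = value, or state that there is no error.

step 5, r2 = -1

Recomputing the run from the initial state:
step 1: r1 = 7, r2 = -4, r3 = 8
step 2: r1 = 7, r2 = -4, r3 = 4
step 3: r1 = 7, r2 = -4, r3 = -3
step 4: r1 = 7, r2 = 7, r3 = -3
step 5: r1 = 7, r2 = -1, r3 = -3
step 6: r1 = 7, r2 = 1, r3 = -3
step 7: r1 = -7, r2 = 1, r3 = -3
step 8: r1 = -7, r2 = 1, r3 = 4
step 9: r1 = -7, r2 = 1, r3 = 1
step 10: r1 = 6, r2 = 1, r3 = 1
step 11: r1 = 6, r2 = 1, r3 = 0
The first disagreement with the trace is at step 5, where the value should be r2 = -1.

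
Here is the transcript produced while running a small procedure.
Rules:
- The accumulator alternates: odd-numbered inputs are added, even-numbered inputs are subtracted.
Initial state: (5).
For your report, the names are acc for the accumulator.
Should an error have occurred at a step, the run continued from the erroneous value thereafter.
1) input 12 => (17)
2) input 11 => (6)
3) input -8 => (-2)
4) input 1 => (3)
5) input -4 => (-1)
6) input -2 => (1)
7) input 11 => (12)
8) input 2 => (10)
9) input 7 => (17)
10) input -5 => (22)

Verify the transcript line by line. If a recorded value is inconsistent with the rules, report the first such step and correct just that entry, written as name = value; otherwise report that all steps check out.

step 4, acc = -3

1. acc = 5 + 12 = 17 (agrees with the transcript)
2. acc = 17 - 11 = 6 (verified)
3. acc = 6 + -8 = -2 (exactly as logged)
4. acc = -2 - 1 = -3 (this is not what the transcript shows)
The earliest wrong entry is at step 4: it should read acc = -3.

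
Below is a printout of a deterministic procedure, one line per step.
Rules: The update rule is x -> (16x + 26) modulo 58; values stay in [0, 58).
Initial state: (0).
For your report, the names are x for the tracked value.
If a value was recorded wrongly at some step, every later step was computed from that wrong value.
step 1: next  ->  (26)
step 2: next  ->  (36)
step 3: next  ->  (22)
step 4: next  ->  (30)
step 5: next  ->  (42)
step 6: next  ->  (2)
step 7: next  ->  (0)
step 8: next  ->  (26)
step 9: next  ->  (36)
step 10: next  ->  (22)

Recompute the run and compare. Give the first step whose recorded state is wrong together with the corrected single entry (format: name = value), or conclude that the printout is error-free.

no error

Recomputing the run from the initial state:
step 1: x = 26
step 2: x = 36
step 3: x = 22
step 4: x = 30
step 5: x = 42
step 6: x = 2
step 7: x = 0
step 8: x = 26
step 9: x = 36
step 10: x = 22
This matches the printout at every step.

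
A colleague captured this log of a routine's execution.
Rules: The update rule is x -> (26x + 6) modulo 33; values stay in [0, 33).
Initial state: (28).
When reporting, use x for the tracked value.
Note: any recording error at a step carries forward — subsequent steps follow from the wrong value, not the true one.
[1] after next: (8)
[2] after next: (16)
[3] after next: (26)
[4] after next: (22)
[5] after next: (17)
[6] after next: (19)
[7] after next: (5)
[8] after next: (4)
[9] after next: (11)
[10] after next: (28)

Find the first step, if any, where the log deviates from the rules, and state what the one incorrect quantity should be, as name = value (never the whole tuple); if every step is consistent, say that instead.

no error

step 1: x = (26*28 + 6) mod 33 = 8 -> same as recorded
step 2: x = (26*8 + 6) mod 33 = 16 -> checks out
step 3: x = (26*16 + 6) mod 33 = 26 -> agrees with the log
step 4: x = (26*26 + 6) mod 33 = 22 -> confirmed correct
step 5: x = (26*22 + 6) mod 33 = 17 -> checks out
step 6: x = (26*17 + 6) mod 33 = 19 -> exactly as logged
step 7: x = (26*19 + 6) mod 33 = 5 -> checks out
step 8: x = (26*5 + 6) mod 33 = 4 -> matches
step 9: x = (26*4 + 6) mod 33 = 11 -> matches
step 10: x = (26*11 + 6) mod 33 = 28 -> confirmed correct
All entries verified; no error found.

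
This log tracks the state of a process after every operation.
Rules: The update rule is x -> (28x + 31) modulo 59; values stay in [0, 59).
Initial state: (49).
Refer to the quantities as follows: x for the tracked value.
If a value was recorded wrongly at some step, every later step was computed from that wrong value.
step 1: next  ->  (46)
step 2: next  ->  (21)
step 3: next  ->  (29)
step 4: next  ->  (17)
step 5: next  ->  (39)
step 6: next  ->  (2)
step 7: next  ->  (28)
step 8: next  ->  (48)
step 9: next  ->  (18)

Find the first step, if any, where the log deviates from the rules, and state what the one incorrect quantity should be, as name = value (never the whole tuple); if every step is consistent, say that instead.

Recomputing the run from the initial state:
step 1: x = 46
step 2: x = 21
step 3: x = 29
step 4: x = 17
step 5: x = 35
step 6: x = 8
step 7: x = 19
step 8: x = 32
step 9: x = 42
The first disagreement with the log is at step 5, where the value should be x = 35.

step 5, x = 35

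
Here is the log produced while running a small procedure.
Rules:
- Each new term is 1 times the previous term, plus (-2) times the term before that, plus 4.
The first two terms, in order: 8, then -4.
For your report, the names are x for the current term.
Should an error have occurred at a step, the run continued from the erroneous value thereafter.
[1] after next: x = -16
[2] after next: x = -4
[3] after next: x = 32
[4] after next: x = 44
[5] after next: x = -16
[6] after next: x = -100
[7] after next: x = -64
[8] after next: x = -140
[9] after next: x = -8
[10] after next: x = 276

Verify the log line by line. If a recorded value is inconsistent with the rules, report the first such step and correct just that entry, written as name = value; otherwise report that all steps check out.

step 8, x = 140

Recomputing the run from the initial state:
step 1: x = -16
step 2: x = -4
step 3: x = 32
step 4: x = 44
step 5: x = -16
step 6: x = -100
step 7: x = -64
step 8: x = 140
step 9: x = 272
step 10: x = -4
The first disagreement with the log is at step 8, where the value should be x = 140.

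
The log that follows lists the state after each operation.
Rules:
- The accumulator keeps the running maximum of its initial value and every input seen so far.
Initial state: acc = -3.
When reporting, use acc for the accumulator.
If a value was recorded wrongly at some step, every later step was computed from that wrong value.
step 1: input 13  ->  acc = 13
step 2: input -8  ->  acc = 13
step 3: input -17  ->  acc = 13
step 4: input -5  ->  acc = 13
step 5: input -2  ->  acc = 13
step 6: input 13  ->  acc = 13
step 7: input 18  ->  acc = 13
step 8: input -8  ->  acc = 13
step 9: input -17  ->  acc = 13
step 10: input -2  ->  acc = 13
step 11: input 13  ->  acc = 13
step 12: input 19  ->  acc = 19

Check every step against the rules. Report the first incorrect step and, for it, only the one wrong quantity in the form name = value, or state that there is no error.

step 1: acc = max(-3, 13) = 13 -> no discrepancy
step 2: acc = max(13, -8) = 13 -> exactly as logged
step 3: acc = max(13, -17) = 13 -> verified
step 4: acc = max(13, -5) = 13 -> in agreement
step 5: acc = max(13, -2) = 13 -> confirmed correct
step 6: acc = max(13, 13) = 13 -> same as recorded
step 7: acc = max(13, 18) = 18 -> the recorded entry deviates here
First incorrect step: 7; the correct value is acc = 18.

step 7, acc = 18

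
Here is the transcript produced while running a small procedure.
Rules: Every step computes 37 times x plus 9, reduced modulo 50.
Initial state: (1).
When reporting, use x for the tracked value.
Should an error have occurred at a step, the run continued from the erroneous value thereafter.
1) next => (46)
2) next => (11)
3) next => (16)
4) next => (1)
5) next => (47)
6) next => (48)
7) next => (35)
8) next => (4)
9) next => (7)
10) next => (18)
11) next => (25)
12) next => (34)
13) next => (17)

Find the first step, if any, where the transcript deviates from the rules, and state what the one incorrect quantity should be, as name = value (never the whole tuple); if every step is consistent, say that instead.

step 5, x = 46

Recomputing the run from the initial state:
step 1: x = 46
step 2: x = 11
step 3: x = 16
step 4: x = 1
step 5: x = 46
step 6: x = 11
step 7: x = 16
step 8: x = 1
step 9: x = 46
step 10: x = 11
step 11: x = 16
step 12: x = 1
step 13: x = 46
The first disagreement with the transcript is at step 5, where the value should be x = 46.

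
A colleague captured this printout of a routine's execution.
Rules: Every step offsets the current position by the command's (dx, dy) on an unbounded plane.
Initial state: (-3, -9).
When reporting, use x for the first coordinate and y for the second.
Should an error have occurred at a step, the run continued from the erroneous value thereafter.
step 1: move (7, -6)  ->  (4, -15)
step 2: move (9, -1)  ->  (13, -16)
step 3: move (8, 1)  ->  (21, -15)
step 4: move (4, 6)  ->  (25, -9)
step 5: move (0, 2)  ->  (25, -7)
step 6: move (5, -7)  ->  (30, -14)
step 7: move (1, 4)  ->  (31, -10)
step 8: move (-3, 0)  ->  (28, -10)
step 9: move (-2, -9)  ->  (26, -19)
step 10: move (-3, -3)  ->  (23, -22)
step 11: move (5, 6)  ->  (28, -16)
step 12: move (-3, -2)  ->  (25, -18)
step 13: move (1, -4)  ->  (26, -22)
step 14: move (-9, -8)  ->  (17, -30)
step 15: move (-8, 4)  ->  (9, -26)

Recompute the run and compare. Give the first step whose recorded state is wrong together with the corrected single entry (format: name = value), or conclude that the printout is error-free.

no error

step 1: x = -3 + (7) = 4, y = -9 + (-6) = -15 -> in agreement
step 2: x = 4 + (9) = 13, y = -15 + (-1) = -16 -> matches
step 3: x = 13 + (8) = 21, y = -16 + (1) = -15 -> consistent with the printout
step 4: x = 21 + (4) = 25, y = -15 + (6) = -9 -> no discrepancy
step 5: x = 25 + (0) = 25, y = -9 + (2) = -7 -> no discrepancy
step 6: x = 25 + (5) = 30, y = -7 + (-7) = -14 -> verified
step 7: x = 30 + (1) = 31, y = -14 + (4) = -10 -> confirmed correct
step 8: x = 31 + (-3) = 28, y = -10 + (0) = -10 -> same as recorded
step 9: x = 28 + (-2) = 26, y = -10 + (-9) = -19 -> agrees with the printout
step 10: x = 26 + (-3) = 23, y = -19 + (-3) = -22 -> checks out
step 11: x = 23 + (5) = 28, y = -22 + (6) = -16 -> no discrepancy
step 12: x = 28 + (-3) = 25, y = -16 + (-2) = -18 -> consistent with the printout
step 13: x = 25 + (1) = 26, y = -18 + (-4) = -22 -> consistent with the printout
step 14: x = 26 + (-9) = 17, y = -22 + (-8) = -30 -> exactly as logged
step 15: x = 17 + (-8) = 9, y = -30 + (4) = -26 -> verified
Each recorded entry agrees with the recomputation.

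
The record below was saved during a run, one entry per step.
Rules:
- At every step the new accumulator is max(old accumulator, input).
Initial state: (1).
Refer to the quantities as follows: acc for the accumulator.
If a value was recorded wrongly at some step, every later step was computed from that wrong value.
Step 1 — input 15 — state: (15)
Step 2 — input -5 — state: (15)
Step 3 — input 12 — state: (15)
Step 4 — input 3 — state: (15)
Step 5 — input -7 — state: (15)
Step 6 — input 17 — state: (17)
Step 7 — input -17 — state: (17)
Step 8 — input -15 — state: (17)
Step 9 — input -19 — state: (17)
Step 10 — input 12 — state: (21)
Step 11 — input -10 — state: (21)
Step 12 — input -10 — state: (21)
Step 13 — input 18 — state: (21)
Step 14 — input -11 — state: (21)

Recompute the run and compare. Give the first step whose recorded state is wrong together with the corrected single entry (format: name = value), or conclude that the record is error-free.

step 10, acc = 17

Recomputing the run from the initial state:
step 1: acc = 15
step 2: acc = 15
step 3: acc = 15
step 4: acc = 15
step 5: acc = 15
step 6: acc = 17
step 7: acc = 17
step 8: acc = 17
step 9: acc = 17
step 10: acc = 17
step 11: acc = 17
step 12: acc = 17
step 13: acc = 18
step 14: acc = 18
The first disagreement with the record is at step 10, where the value should be acc = 17.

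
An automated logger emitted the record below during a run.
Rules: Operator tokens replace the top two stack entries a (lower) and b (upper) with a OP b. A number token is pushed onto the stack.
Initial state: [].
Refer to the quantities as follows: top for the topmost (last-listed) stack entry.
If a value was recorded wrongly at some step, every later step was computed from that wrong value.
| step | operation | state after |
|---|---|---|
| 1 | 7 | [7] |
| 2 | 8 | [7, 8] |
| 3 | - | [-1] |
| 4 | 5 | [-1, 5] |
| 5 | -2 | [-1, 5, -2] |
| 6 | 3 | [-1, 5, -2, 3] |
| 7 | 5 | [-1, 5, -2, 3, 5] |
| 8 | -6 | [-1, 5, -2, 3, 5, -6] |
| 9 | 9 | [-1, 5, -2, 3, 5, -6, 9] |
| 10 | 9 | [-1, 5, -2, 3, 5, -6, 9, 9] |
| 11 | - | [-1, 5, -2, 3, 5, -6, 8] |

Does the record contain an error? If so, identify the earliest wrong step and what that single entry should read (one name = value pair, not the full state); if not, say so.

step 11, top = 0

Recomputing the run from the initial state:
step 1: [7]
step 2: [7, 8]
step 3: [-1]
step 4: [-1, 5]
step 5: [-1, 5, -2]
step 6: [-1, 5, -2, 3]
step 7: [-1, 5, -2, 3, 5]
step 8: [-1, 5, -2, 3, 5, -6]
step 9: [-1, 5, -2, 3, 5, -6, 9]
step 10: [-1, 5, -2, 3, 5, -6, 9, 9]
step 11: [-1, 5, -2, 3, 5, -6, 0]
The first disagreement with the record is at step 11, where the value should be top = 0.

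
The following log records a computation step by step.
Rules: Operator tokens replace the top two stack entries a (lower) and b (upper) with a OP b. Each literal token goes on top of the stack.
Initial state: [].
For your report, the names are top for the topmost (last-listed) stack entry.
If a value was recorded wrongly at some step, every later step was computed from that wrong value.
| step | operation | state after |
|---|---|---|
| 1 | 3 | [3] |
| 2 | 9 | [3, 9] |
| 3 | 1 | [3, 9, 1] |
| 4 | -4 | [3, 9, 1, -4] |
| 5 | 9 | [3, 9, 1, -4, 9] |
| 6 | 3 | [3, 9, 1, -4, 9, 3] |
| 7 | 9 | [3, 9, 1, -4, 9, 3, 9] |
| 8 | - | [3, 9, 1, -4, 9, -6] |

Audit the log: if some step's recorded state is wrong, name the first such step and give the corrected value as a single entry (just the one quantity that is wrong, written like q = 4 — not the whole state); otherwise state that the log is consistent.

Recomputing the run from the initial state:
step 1: [3]
step 2: [3, 9]
step 3: [3, 9, 1]
step 4: [3, 9, 1, -4]
step 5: [3, 9, 1, -4, 9]
step 6: [3, 9, 1, -4, 9, 3]
step 7: [3, 9, 1, -4, 9, 3, 9]
step 8: [3, 9, 1, -4, 9, -6]
This matches the log at every step.

no error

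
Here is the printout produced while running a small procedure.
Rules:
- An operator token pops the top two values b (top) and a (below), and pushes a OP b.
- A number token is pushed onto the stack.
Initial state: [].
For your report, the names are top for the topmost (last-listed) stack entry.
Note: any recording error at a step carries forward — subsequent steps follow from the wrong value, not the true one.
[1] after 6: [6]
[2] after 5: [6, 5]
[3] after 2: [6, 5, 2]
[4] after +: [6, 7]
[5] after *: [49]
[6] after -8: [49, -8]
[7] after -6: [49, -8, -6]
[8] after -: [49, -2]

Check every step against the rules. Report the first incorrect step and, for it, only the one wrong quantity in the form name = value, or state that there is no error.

step 5, top = 42

Recomputing the run from the initial state:
step 1: [6]
step 2: [6, 5]
step 3: [6, 5, 2]
step 4: [6, 7]
step 5: [42]
step 6: [42, -8]
step 7: [42, -8, -6]
step 8: [42, -2]
The first disagreement with the printout is at step 5, where the value should be top = 42.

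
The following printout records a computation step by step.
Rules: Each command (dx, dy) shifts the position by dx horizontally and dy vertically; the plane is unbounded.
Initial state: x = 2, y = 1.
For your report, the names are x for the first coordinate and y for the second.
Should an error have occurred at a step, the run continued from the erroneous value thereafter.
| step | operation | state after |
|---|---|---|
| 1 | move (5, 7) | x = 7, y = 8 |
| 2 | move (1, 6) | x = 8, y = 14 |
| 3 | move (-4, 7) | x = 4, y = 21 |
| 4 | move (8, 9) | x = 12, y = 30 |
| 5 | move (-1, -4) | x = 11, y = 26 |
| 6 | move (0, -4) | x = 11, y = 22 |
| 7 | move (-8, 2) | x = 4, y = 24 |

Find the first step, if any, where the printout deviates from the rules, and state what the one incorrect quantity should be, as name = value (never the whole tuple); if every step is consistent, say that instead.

step 7, x = 3

Recomputing the run from the initial state:
step 1: x = 7, y = 8
step 2: x = 8, y = 14
step 3: x = 4, y = 21
step 4: x = 12, y = 30
step 5: x = 11, y = 26
step 6: x = 11, y = 22
step 7: x = 3, y = 24
The first disagreement with the printout is at step 7, where the value should be x = 3.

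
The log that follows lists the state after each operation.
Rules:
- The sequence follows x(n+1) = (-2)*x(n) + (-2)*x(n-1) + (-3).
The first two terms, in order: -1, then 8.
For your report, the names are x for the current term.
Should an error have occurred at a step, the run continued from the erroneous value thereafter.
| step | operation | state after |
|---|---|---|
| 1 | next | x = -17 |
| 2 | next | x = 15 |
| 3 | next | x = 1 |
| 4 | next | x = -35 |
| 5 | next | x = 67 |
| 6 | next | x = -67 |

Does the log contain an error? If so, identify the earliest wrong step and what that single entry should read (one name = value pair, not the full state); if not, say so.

step 5, x = 65

1. x = -2*(8) + (-2)*(-1) + (-3) = -17 (in agreement)
2. x = -2*(-17) + (-2)*(8) + (-3) = 15 (confirmed correct)
3. x = -2*(15) + (-2)*(-17) + (-3) = 1 (in agreement)
4. x = -2*(1) + (-2)*(15) + (-3) = -35 (same as recorded)
5. x = -2*(-35) + (-2)*(1) + (-3) = 65 (this is not what the log shows)
Step 5 is the first one off; corrected, x = 65.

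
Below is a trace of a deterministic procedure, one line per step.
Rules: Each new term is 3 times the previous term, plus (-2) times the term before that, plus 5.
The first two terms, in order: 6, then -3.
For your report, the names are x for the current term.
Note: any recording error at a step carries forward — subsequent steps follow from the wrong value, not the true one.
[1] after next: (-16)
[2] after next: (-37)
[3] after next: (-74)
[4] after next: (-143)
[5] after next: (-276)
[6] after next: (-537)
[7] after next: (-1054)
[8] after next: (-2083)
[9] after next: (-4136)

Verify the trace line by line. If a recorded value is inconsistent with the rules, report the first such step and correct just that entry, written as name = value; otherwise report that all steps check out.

no error

1. x = 3*(-3) + (-2)*(6) + (5) = -16 (checks out)
2. x = 3*(-16) + (-2)*(-3) + (5) = -37 (same as recorded)
3. x = 3*(-37) + (-2)*(-16) + (5) = -74 (same as recorded)
4. x = 3*(-74) + (-2)*(-37) + (5) = -143 (consistent with the trace)
5. x = 3*(-143) + (-2)*(-74) + (5) = -276 (in agreement)
6. x = 3*(-276) + (-2)*(-143) + (5) = -537 (confirmed correct)
7. x = 3*(-537) + (-2)*(-276) + (5) = -1054 (agrees with the trace)
8. x = 3*(-1054) + (-2)*(-537) + (5) = -2083 (no discrepancy)
9. x = 3*(-2083) + (-2)*(-1054) + (5) = -4136 (agrees with the trace)
Each recorded entry agrees with the recomputation.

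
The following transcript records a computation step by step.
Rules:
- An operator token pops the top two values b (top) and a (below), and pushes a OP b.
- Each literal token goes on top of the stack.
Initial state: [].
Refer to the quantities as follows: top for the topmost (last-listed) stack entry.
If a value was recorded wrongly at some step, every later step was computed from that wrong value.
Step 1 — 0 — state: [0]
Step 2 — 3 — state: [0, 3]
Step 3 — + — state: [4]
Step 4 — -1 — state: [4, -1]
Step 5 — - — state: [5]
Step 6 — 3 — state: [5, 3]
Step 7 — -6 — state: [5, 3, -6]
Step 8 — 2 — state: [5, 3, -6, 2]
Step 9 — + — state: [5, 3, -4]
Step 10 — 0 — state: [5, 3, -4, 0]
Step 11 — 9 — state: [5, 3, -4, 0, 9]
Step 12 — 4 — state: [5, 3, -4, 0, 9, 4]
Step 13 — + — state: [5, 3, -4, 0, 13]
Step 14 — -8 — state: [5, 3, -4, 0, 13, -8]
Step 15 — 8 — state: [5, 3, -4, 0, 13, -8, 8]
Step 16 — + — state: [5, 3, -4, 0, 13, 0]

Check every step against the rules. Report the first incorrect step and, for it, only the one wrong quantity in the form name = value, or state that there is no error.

step 3, top = 3

Recomputing the run from the initial state:
step 1: [0]
step 2: [0, 3]
step 3: [3]
step 4: [3, -1]
step 5: [4]
step 6: [4, 3]
step 7: [4, 3, -6]
step 8: [4, 3, -6, 2]
step 9: [4, 3, -4]
step 10: [4, 3, -4, 0]
step 11: [4, 3, -4, 0, 9]
step 12: [4, 3, -4, 0, 9, 4]
step 13: [4, 3, -4, 0, 13]
step 14: [4, 3, -4, 0, 13, -8]
step 15: [4, 3, -4, 0, 13, -8, 8]
step 16: [4, 3, -4, 0, 13, 0]
The first disagreement with the transcript is at step 3, where the value should be top = 3.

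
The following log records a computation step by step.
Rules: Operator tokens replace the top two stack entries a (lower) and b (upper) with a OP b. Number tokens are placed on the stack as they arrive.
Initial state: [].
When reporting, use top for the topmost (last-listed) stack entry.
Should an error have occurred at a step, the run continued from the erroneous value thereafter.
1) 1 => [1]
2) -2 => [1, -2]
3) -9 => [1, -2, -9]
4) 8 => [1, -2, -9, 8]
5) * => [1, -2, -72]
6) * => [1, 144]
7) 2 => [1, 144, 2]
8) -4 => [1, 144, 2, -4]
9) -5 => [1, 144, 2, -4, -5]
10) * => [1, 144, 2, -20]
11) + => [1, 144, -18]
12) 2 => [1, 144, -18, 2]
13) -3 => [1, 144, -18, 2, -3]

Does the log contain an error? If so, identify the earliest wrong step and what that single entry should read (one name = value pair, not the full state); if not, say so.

step 10, top = 20

Recomputing the run from the initial state:
step 1: [1]
step 2: [1, -2]
step 3: [1, -2, -9]
step 4: [1, -2, -9, 8]
step 5: [1, -2, -72]
step 6: [1, 144]
step 7: [1, 144, 2]
step 8: [1, 144, 2, -4]
step 9: [1, 144, 2, -4, -5]
step 10: [1, 144, 2, 20]
step 11: [1, 144, 22]
step 12: [1, 144, 22, 2]
step 13: [1, 144, 22, 2, -3]
The first disagreement with the log is at step 10, where the value should be top = 20.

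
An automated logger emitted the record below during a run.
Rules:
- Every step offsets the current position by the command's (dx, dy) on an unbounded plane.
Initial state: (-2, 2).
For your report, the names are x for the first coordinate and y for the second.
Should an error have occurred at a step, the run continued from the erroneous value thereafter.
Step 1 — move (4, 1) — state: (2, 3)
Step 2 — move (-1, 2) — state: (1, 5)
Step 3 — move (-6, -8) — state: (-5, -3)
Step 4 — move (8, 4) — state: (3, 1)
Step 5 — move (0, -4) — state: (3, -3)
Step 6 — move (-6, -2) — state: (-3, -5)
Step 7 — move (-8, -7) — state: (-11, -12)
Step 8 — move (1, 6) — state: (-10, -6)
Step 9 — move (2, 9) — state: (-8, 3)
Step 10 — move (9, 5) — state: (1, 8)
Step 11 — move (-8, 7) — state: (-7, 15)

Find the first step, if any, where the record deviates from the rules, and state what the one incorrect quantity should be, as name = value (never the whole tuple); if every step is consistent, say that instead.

1. x = -2 + (4) = 2, y = 2 + (1) = 3 (same as recorded)
2. x = 2 + (-1) = 1, y = 3 + (2) = 5 (agrees with the record)
3. x = 1 + (-6) = -5, y = 5 + (-8) = -3 (in agreement)
4. x = -5 + (8) = 3, y = -3 + (4) = 1 (checks out)
5. x = 3 + (0) = 3, y = 1 + (-4) = -3 (matches)
6. x = 3 + (-6) = -3, y = -3 + (-2) = -5 (confirmed correct)
7. x = -3 + (-8) = -11, y = -5 + (-7) = -12 (no discrepancy)
8. x = -11 + (1) = -10, y = -12 + (6) = -6 (no discrepancy)
9. x = -10 + (2) = -8, y = -6 + (9) = 3 (in agreement)
10. x = -8 + (9) = 1, y = 3 + (5) = 8 (verified)
11. x = 1 + (-8) = -7, y = 8 + (7) = 15 (agrees with the record)
The whole run recomputes cleanly — no discrepancies.

no error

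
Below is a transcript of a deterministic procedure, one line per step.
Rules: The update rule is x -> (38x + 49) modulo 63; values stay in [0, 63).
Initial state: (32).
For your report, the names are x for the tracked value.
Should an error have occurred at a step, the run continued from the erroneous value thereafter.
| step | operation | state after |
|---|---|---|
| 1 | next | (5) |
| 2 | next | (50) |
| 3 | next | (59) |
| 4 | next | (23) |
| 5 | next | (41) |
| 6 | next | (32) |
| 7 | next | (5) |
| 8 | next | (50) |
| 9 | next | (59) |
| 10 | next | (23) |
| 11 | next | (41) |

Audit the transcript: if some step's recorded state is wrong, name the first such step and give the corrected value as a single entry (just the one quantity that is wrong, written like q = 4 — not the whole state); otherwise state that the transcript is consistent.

no error

Recomputing the run from the initial state:
step 1: x = 5
step 2: x = 50
step 3: x = 59
step 4: x = 23
step 5: x = 41
step 6: x = 32
step 7: x = 5
step 8: x = 50
step 9: x = 59
step 10: x = 23
step 11: x = 41
This matches the transcript at every step.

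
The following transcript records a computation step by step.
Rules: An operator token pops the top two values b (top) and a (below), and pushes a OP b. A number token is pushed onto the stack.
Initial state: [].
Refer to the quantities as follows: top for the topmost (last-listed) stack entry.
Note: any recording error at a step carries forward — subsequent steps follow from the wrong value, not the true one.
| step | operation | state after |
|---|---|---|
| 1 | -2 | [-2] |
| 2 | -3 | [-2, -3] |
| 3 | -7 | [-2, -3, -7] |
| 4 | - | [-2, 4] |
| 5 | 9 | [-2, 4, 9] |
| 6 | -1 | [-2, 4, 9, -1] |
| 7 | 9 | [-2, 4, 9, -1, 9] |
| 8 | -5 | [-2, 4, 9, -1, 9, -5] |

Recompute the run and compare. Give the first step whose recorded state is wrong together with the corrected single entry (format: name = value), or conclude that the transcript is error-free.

no error

Recomputing the run from the initial state:
step 1: [-2]
step 2: [-2, -3]
step 3: [-2, -3, -7]
step 4: [-2, 4]
step 5: [-2, 4, 9]
step 6: [-2, 4, 9, -1]
step 7: [-2, 4, 9, -1, 9]
step 8: [-2, 4, 9, -1, 9, -5]
This matches the transcript at every step.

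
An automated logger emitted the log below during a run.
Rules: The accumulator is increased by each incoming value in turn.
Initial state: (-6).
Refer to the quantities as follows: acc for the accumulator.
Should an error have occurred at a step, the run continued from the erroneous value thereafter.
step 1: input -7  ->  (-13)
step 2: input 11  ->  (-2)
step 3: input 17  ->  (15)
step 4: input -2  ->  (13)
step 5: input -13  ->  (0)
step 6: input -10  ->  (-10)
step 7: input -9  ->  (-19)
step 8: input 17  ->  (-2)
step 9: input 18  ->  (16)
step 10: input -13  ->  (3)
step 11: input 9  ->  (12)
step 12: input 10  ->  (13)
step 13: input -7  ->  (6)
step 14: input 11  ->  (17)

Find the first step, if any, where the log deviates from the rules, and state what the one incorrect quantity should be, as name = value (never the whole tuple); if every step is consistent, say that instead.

Step 1: acc = -6 + -7 = -13 — matches.
Step 2: acc = -13 + 11 = -2 — in agreement.
Step 3: acc = -2 + 17 = 15 — agrees with the log.
Step 4: acc = 15 + -2 = 13 — agrees with the log.
Step 5: acc = 13 + -13 = 0 — verified.
Step 6: acc = 0 + -10 = -10 — matches.
Step 7: acc = -10 + -9 = -19 — no discrepancy.
Step 8: acc = -19 + 17 = -2 — agrees with the log.
Step 9: acc = -2 + 18 = 16 — checks out.
Step 10: acc = 16 + -13 = 3 — checks out.
Step 11: acc = 3 + 9 = 12 — no discrepancy.
Step 12: acc = 12 + 10 = 22 — the entry is off here.
The earliest wrong entry is at step 12: it should read acc = 22.

step 12, acc = 22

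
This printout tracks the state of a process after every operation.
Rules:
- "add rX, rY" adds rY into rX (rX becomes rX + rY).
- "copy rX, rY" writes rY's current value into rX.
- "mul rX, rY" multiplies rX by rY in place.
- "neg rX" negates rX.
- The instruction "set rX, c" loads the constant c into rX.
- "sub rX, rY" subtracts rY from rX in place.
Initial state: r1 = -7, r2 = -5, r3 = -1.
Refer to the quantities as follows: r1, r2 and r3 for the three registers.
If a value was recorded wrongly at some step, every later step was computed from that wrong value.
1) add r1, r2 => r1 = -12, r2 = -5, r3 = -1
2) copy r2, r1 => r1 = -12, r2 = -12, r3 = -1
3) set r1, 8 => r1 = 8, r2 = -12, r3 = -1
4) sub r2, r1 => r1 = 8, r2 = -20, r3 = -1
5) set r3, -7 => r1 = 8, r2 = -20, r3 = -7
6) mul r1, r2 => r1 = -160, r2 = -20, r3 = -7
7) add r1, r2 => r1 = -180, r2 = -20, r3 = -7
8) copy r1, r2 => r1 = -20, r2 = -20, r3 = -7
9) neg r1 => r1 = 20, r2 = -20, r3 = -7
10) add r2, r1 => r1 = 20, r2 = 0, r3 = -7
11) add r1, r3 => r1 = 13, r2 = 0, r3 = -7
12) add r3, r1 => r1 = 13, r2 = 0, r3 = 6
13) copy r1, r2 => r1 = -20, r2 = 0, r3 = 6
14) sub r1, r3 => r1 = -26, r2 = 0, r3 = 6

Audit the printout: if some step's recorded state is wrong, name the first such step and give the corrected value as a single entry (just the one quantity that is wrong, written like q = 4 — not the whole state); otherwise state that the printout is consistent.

step 13, r1 = 0

1. r1 = -7 + -5 = -12 (checks out)
2. r2 = -12 (same as recorded)
3. r1 = 8 (in agreement)
4. r2 = -12 - 8 = -20 (same as recorded)
5. r3 = -7 (same as recorded)
6. r1 = 8 * -20 = -160 (in agreement)
7. r1 = -160 + -20 = -180 (checks out)
8. r1 = -20 (agrees with the printout)
9. r1 = -(-20) = 20 (agrees with the printout)
10. r2 = -20 + 20 = 0 (same as recorded)
11. r1 = 20 + -7 = 13 (no discrepancy)
12. r3 = -7 + 13 = 6 (matches)
13. r1 = 0 (the entry is off here)
The earliest wrong entry is at step 13: it should read r1 = 0.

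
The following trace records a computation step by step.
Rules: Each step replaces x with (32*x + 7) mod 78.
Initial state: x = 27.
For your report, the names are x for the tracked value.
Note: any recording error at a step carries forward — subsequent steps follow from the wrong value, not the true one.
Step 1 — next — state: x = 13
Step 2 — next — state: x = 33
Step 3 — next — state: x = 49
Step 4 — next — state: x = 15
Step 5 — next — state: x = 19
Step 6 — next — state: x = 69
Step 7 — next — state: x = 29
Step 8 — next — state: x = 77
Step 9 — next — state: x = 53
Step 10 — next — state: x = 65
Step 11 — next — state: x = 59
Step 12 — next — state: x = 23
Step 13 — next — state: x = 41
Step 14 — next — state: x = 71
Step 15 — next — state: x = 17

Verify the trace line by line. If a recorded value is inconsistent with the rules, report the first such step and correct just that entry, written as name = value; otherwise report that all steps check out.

step 1: x = (32*27 + 7) mod 78 = 13 -> in agreement
step 2: x = (32*13 + 7) mod 78 = 33 -> consistent with the trace
step 3: x = (32*33 + 7) mod 78 = 49 -> matches
step 4: x = (32*49 + 7) mod 78 = 15 -> verified
step 5: x = (32*15 + 7) mod 78 = 19 -> in agreement
step 6: x = (32*19 + 7) mod 78 = 69 -> same as recorded
step 7: x = (32*69 + 7) mod 78 = 31 -> the trace disagrees here
Step 7 is the first one off; corrected, x = 31.

step 7, x = 31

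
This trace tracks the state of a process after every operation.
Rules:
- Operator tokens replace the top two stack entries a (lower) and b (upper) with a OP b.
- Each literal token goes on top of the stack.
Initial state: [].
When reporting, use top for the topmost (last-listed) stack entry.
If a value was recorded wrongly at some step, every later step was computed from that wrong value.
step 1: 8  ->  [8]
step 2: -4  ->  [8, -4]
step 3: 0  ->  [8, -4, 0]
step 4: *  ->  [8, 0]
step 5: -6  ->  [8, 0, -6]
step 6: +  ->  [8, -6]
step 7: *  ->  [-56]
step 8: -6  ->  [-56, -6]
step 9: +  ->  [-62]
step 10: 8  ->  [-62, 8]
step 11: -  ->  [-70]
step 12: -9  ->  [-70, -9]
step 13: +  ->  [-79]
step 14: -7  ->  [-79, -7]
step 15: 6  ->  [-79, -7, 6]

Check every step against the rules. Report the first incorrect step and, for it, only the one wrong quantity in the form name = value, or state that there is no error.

step 7, top = -48

step 1: push 8: top = 8 -> verified
step 2: push -4: top = -4 -> agrees with the trace
step 3: push 0: top = 0 -> agrees with the trace
step 4: -4 * 0 = 0 -> verified
step 5: push -6: top = -6 -> in agreement
step 6: 0 + -6 = -6 -> checks out
step 7: 8 * -6 = -48 -> this is not what the trace shows
The audit stops at step 7: the recorded entry is wrong and should be top = -48.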